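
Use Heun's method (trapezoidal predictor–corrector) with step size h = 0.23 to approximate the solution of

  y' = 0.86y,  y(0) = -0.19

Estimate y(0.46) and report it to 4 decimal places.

Heun: k1 = f(x_n, y_n); k2 = f(x_n + h, y_n + h·k1); y_{n+1} = y_n + (h/2)·(k1 + k2).
x=0.000000, y=-0.190000:
  k1 = f(0.000000, -0.190000) = -0.163400
  k2 = f(0.230000, -0.227582) = -0.195721
  y ← -0.190000 + (0.23/2)·(-0.163400 + (-0.195721)) = -0.231299
x=0.230000, y=-0.231299:
  k1 = f(0.230000, -0.231299) = -0.198917
  k2 = f(0.460000, -0.277050) = -0.238263
  y ← -0.231299 + (0.23/2)·(-0.198917 + (-0.238263)) = -0.281575
y(0.46) ≈ -0.2816

-0.2816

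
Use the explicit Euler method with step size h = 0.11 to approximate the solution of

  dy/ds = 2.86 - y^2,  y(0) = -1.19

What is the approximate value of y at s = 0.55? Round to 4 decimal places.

Euler: y_{n+1} = y_n + h·f(s_n, y_n).
s=0.000000, y=-1.190000: f=1.443900 → y ← -1.190000 + 0.11·1.443900 = -1.031171
s=0.110000, y=-1.031171: f=1.796686 → y ← -1.031171 + 0.11·1.796686 = -0.833535
s=0.220000, y=-0.833535: f=2.165219 → y ← -0.833535 + 0.11·2.165219 = -0.595361
s=0.330000, y=-0.595361: f=2.505545 → y ← -0.595361 + 0.11·2.505545 = -0.319752
s=0.440000, y=-0.319752: f=2.757759 → y ← -0.319752 + 0.11·2.757759 = -0.016398
y(0.55) ≈ -0.0164

-0.0164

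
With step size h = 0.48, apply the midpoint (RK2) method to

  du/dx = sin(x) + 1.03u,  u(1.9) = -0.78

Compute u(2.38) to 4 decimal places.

Midpoint: k1 = f(x_n, u_n); k2 = f(x_n + h/2, u_n + (h/2)·k1); u_{n+1} = u_n + h·k2.
x=1.900000, u=-0.780000:
  k1 = f(1.900000, -0.780000) = 0.142900
  k2 = f(2.140000, -0.745704) = 0.074255
  u ← -0.780000 + 0.48·0.074255 = -0.744357
u(2.38) ≈ -0.7444

-0.7444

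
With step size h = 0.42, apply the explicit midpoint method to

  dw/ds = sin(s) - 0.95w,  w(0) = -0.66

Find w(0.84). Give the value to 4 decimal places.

Midpoint: k1 = f(s_n, w_n); k2 = f(s_n + h/2, w_n + (h/2)·k1); w_{n+1} = w_n + h·k2.
s=0.000000, w=-0.660000:
  k1 = f(0.000000, -0.660000) = 0.627000
  k2 = f(0.210000, -0.528330) = 0.710373
  w ← -0.660000 + 0.42·0.710373 = -0.361643
s=0.420000, w=-0.361643:
  k1 = f(0.420000, -0.361643) = 0.751321
  k2 = f(0.630000, -0.203866) = 0.782817
  w ← -0.361643 + 0.42·0.782817 = -0.032860
w(0.84) ≈ -0.0329

-0.0329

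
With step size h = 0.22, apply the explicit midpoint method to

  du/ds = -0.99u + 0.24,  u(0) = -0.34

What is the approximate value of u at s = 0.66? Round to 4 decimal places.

Midpoint: k1 = f(s_n, u_n); k2 = f(s_n + h/2, u_n + (h/2)·k1); u_{n+1} = u_n + h·k2.
s=0.000000, u=-0.340000:
  k1 = f(0.000000, -0.340000) = 0.576600
  k2 = f(0.110000, -0.276574) = 0.513808
  u ← -0.340000 + 0.22·0.513808 = -0.226962
s=0.220000, u=-0.226962:
  k1 = f(0.220000, -0.226962) = 0.464693
  k2 = f(0.330000, -0.175846) = 0.414088
  u ← -0.226962 + 0.22·0.414088 = -0.135863
s=0.440000, u=-0.135863:
  k1 = f(0.440000, -0.135863) = 0.374504
  k2 = f(0.550000, -0.094667) = 0.333721
  u ← -0.135863 + 0.22·0.333721 = -0.062444
u(0.66) ≈ -0.0624

-0.0624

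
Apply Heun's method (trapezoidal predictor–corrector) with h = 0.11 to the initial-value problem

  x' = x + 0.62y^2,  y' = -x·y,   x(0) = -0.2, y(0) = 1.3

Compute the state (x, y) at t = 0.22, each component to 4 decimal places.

Heun on (x,y): k1 = f(t_n, state_n); k2 = f(t_n + h, state_n + h·k1); state_{n+1} = state_n + (h/2)·(k1 + k2).
0.000000: (-0.200000, 1.300000)
  k1 = (0.847800, 0.260000)
  predictor → (-0.106742, 1.328600)
  k2 = (0.987668, 0.141817)
  → (-0.099049, 1.322100)
0.110000: (-0.099049, 1.322100)
  k1 = (0.984679, 0.130953)
  predictor → (0.009265, 1.336505)
  k2 = (1.116737, -0.012383)
  → (0.016529, 1.328621)
(x(0.22), y(0.22)) ≈ (0.0165, 1.3286)

0.0165, 1.3286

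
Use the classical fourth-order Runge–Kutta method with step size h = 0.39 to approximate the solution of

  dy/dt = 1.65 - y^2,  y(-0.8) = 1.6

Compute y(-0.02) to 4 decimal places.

RK4: k1 = f(t_n, y_n); k2 = f(t_n + h/2, y_n + (h/2)·k1); k3 = f(t_n + h/2, y_n + (h/2)·k2); k4 = f(t_n + h, y_n + h·k3); y_{n+1} = y_n + (h/6)·(k1 + 2k2 + 2k3 + k4).
t=-0.800000, y=1.600000:
  k1 = f(-0.800000, 1.600000) = -0.910000
  k2 = f(-0.605000, 1.422550) = -0.373649
  k3 = f(-0.605000, 1.527139) = -0.682152
  k4 = f(-0.410000, 1.333961) = -0.129451
  y ← 1.600000 + (0.39/6)·(k1 + 2k2 + 2k3 + k4) = 1.395182
t=-0.410000, y=1.395182:
  k1 = f(-0.410000, 1.395182) = -0.296532
  k2 = f(-0.215000, 1.337358) = -0.138526
  k3 = f(-0.215000, 1.368169) = -0.221886
  k4 = f(-0.020000, 1.308646) = -0.062554
  y ← 1.395182 + (0.39/6)·(k1 + 2k2 + 2k3 + k4) = 1.324987
y(-0.02) ≈ 1.3250

1.3250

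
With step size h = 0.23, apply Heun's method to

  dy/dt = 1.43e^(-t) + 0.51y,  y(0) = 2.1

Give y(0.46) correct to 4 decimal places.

3.2572

Heun: k1 = f(t_n, y_n); k2 = f(t_n + h, y_n + h·k1); y_{n+1} = y_n + (h/2)·(k1 + k2).
t=0.000000, y=2.100000:
  k1 = f(0.000000, 2.100000) = 2.501000
  k2 = f(0.230000, 2.675230) = 2.500550
  y ← 2.100000 + (0.23/2)·(2.501000 + 2.500550) = 2.675178
t=0.230000, y=2.675178:
  k1 = f(0.230000, 2.675178) = 2.500524
  k2 = f(0.460000, 3.250299) = 2.560388
  y ← 2.675178 + (0.23/2)·(2.500524 + 2.560388) = 3.257183
y(0.46) ≈ 3.2572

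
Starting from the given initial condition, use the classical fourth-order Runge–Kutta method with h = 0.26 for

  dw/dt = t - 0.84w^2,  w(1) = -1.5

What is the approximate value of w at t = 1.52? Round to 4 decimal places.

RK4: k1 = f(t_n, w_n); k2 = f(t_n + h/2, w_n + (h/2)·k1); k3 = f(t_n + h/2, w_n + (h/2)·k2); k4 = f(t_n + h, w_n + h·k3); w_{n+1} = w_n + (h/6)·(k1 + 2k2 + 2k3 + k4).
t=1.000000, w=-1.500000:
  k1 = f(1.000000, -1.500000) = -0.890000
  k2 = f(1.130000, -1.615700) = -1.062809
  k3 = f(1.130000, -1.638165) = -1.124211
  k4 = f(1.260000, -1.792295) = -1.438350
  w ← -1.500000 + (0.26/6)·(k1 + 2k2 + 2k3 + k4) = -1.790437
t=1.260000, w=-1.790437:
  k1 = f(1.260000, -1.790437) = -1.432758
  k2 = f(1.390000, -1.976695) = -1.892153
  k3 = f(1.390000, -2.036417) = -2.093474
  k4 = f(1.520000, -2.334740) = -3.058850
  w ← -1.790437 + (0.26/6)·(k1 + 2k2 + 2k3 + k4) = -2.330494
w(1.52) ≈ -2.3305

-2.3305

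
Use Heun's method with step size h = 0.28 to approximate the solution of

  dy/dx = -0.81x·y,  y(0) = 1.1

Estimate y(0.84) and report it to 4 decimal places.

0.8260

Heun: k1 = f(x_n, y_n); k2 = f(x_n + h, y_n + h·k1); y_{n+1} = y_n + (h/2)·(k1 + k2).
x=0.000000, y=1.100000:
  k1 = f(0.000000, 1.100000) = 0.000000
  k2 = f(0.280000, 1.100000) = -0.249480
  y ← 1.100000 + (0.28/2)·(0.000000 + (-0.249480)) = 1.065073
x=0.280000, y=1.065073:
  k1 = f(0.280000, 1.065073) = -0.241559
  k2 = f(0.560000, 0.997436) = -0.452437
  y ← 1.065073 + (0.28/2)·(-0.241559 + (-0.452437)) = 0.967913
x=0.560000, y=0.967913:
  k1 = f(0.560000, 0.967913) = -0.439046
  k2 = f(0.840000, 0.844981) = -0.574925
  y ← 0.967913 + (0.28/2)·(-0.439046 + (-0.574925)) = 0.825958
y(0.84) ≈ 0.8260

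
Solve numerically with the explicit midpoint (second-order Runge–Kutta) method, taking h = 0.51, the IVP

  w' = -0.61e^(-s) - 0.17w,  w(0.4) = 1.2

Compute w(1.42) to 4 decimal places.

Midpoint: k1 = f(s_n, w_n); k2 = f(s_n + h/2, w_n + (h/2)·k1); w_{n+1} = w_n + h·k2.
s=0.400000, w=1.200000:
  k1 = f(0.400000, 1.200000) = -0.612895
  k2 = f(0.655000, 1.043712) = -0.494291
  w ← 1.200000 + 0.51·(-0.494291) = 0.947912
s=0.910000, w=0.947912:
  k1 = f(0.910000, 0.947912) = -0.406685
  k2 = f(1.165000, 0.844207) = -0.333788
  w ← 0.947912 + 0.51·(-0.333788) = 0.777680
w(1.42) ≈ 0.7777

0.7777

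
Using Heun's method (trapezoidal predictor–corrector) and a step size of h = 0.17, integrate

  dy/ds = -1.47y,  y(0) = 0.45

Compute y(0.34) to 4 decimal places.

Heun: k1 = f(s_n, y_n); k2 = f(s_n + h, y_n + h·k1); y_{n+1} = y_n + (h/2)·(k1 + k2).
s=0.000000, y=0.450000:
  k1 = f(0.000000, 0.450000) = -0.661500
  k2 = f(0.170000, 0.337545) = -0.496191
  y ← 0.450000 + (0.17/2)·(-0.661500 + (-0.496191)) = 0.351596
s=0.170000, y=0.351596:
  k1 = f(0.170000, 0.351596) = -0.516846
  k2 = f(0.340000, 0.263732) = -0.387687
  y ← 0.351596 + (0.17/2)·(-0.516846 + (-0.387687)) = 0.274711
y(0.34) ≈ 0.2747

0.2747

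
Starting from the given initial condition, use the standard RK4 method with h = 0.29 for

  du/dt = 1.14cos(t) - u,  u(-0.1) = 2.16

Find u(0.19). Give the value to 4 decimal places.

RK4: k1 = f(t_n, u_n); k2 = f(t_n + h/2, u_n + (h/2)·k1); k3 = f(t_n + h/2, u_n + (h/2)·k2); k4 = f(t_n + h, u_n + h·k3); u_{n+1} = u_n + (h/6)·(k1 + 2k2 + 2k3 + k4).
t=-0.100000, u=2.160000:
  k1 = f(-0.100000, 2.160000) = -1.025695
  k2 = f(0.045000, 2.011274) = -0.872428
  k3 = f(0.045000, 2.033498) = -0.894652
  k4 = f(0.190000, 1.900551) = -0.781066
  u ← 2.160000 + (0.29/6)·(k1 + 2k2 + 2k3 + k4) = 1.901855
u(0.19) ≈ 1.9019

1.9019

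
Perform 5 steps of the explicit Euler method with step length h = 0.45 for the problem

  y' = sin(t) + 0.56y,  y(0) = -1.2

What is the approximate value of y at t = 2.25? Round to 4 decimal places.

Euler: y_{n+1} = y_n + h·f(t_n, y_n).
t=0.000000, y=-1.200000: f=-0.672000 → y ← -1.200000 + 0.45·(-0.672000) = -1.502400
t=0.450000, y=-1.502400: f=-0.406378 → y ← -1.502400 + 0.45·(-0.406378) = -1.685270
t=0.900000, y=-1.685270: f=-0.160424 → y ← -1.685270 + 0.45·(-0.160424) = -1.757461
t=1.350000, y=-1.757461: f=-0.008455 → y ← -1.757461 + 0.45·(-0.008455) = -1.761266
t=1.800000, y=-1.761266: f=-0.012461 → y ← -1.761266 + 0.45·(-0.012461) = -1.766874
y(2.25) ≈ -1.7669

-1.7669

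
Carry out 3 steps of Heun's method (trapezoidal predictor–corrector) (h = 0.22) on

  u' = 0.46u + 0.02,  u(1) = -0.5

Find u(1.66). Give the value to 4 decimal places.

-0.6616

Heun: k1 = f(x_n, u_n); k2 = f(x_n + h, u_n + h·k1); u_{n+1} = u_n + (h/2)·(k1 + k2).
x=1.000000, u=-0.500000:
  k1 = f(1.000000, -0.500000) = -0.210000
  k2 = f(1.220000, -0.546200) = -0.231252
  u ← -0.500000 + (0.22/2)·(-0.210000 + (-0.231252)) = -0.548538
x=1.220000, u=-0.548538:
  k1 = f(1.220000, -0.548538) = -0.232327
  k2 = f(1.440000, -0.599650) = -0.255839
  u ← -0.548538 + (0.22/2)·(-0.232327 + (-0.255839)) = -0.602236
x=1.440000, u=-0.602236:
  k1 = f(1.440000, -0.602236) = -0.257029
  k2 = f(1.660000, -0.658782) = -0.283040
  u ← -0.602236 + (0.22/2)·(-0.257029 + (-0.283040)) = -0.661644
u(1.66) ≈ -0.6616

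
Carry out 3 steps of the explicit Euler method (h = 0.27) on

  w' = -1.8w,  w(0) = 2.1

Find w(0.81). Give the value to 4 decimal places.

0.2852

Euler: w_{n+1} = w_n + h·f(x_n, w_n).
x=0.000000, w=2.100000: f=-3.780000 → w ← 2.100000 + 0.27·(-3.780000) = 1.079400
x=0.270000, w=1.079400: f=-1.942920 → w ← 1.079400 + 0.27·(-1.942920) = 0.554812
x=0.540000, w=0.554812: f=-0.998661 → w ← 0.554812 + 0.27·(-0.998661) = 0.285173
w(0.81) ≈ 0.2852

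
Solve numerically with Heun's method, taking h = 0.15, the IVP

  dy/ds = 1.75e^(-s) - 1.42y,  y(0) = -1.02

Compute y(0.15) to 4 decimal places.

-0.6096

Heun: k1 = f(s_n, y_n); k2 = f(s_n + h, y_n + h·k1); y_{n+1} = y_n + (h/2)·(k1 + k2).
s=0.000000, y=-1.020000:
  k1 = f(0.000000, -1.020000) = 3.198400
  k2 = f(0.150000, -0.540240) = 2.273380
  y ← -1.020000 + (0.15/2)·(3.198400 + 2.273380) = -0.609617
y(0.15) ≈ -0.6096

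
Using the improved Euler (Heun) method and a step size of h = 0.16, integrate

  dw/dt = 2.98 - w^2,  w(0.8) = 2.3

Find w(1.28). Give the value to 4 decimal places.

1.8399

Heun: k1 = f(t_n, w_n); k2 = f(t_n + h, w_n + h·k1); w_{n+1} = w_n + (h/2)·(k1 + k2).
t=0.800000, w=2.300000:
  k1 = f(0.800000, 2.300000) = -2.310000
  k2 = f(0.960000, 1.930400) = -0.746444
  w ← 2.300000 + (0.16/2)·(-2.310000 + (-0.746444)) = 2.055484
t=0.960000, w=2.055484:
  k1 = f(0.960000, 2.055484) = -1.245016
  k2 = f(1.120000, 1.856282) = -0.465782
  w ← 2.055484 + (0.16/2)·(-1.245016 + (-0.465782)) = 1.918621
t=1.120000, w=1.918621:
  k1 = f(1.120000, 1.918621) = -0.701105
  k2 = f(1.280000, 1.806444) = -0.283239
  w ← 1.918621 + (0.16/2)·(-0.701105 + (-0.283239)) = 1.839873
w(1.28) ≈ 1.8399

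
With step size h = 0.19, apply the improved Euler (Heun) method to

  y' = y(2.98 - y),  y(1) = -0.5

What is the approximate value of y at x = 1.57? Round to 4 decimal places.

-5.8077

Heun: k1 = f(x_n, y_n); k2 = f(x_n + h, y_n + h·k1); y_{n+1} = y_n + (h/2)·(k1 + k2).
x=1.000000, y=-0.500000:
  k1 = f(1.000000, -0.500000) = -1.740000
  k2 = f(1.190000, -0.830600) = -3.165084
  y ← -0.500000 + (0.19/2)·(-1.740000 + (-3.165084)) = -0.965983
x=1.190000, y=-0.965983:
  k1 = f(1.190000, -0.965983) = -3.811753
  k2 = f(1.380000, -1.690216) = -7.893674
  y ← -0.965983 + (0.19/2)·(-3.811753 + (-7.893674)) = -2.077999
x=1.380000, y=-2.077999:
  k1 = f(1.380000, -2.077999) = -10.510513
  k2 = f(1.570000, -4.074996) = -28.749081
  y ← -2.077999 + (0.19/2)·(-10.510513 + (-28.749081)) = -5.807660
y(1.57) ≈ -5.8077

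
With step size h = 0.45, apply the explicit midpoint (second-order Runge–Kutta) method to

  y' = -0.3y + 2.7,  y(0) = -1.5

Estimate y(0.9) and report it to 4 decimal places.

0.9772

Midpoint: k1 = f(x_n, y_n); k2 = f(x_n + h/2, y_n + (h/2)·k1); y_{n+1} = y_n + h·k2.
x=0.000000, y=-1.500000:
  k1 = f(0.000000, -1.500000) = 3.150000
  k2 = f(0.225000, -0.791250) = 2.937375
  y ← -1.500000 + 0.45·2.937375 = -0.178181
x=0.450000, y=-0.178181:
  k1 = f(0.450000, -0.178181) = 2.753454
  k2 = f(0.675000, 0.441346) = 2.567596
  y ← -0.178181 + 0.45·2.567596 = 0.977237
y(0.9) ≈ 0.9772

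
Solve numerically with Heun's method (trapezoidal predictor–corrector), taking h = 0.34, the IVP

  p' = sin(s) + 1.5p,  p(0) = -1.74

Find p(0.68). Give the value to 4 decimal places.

Heun: k1 = f(s_n, p_n); k2 = f(s_n + h, p_n + h·k1); p_{n+1} = p_n + (h/2)·(k1 + k2).
s=0.000000, p=-1.740000:
  k1 = f(0.000000, -1.740000) = -2.610000
  k2 = f(0.340000, -2.627400) = -3.607613
  p ← -1.740000 + (0.34/2)·(-2.610000 + (-3.607613)) = -2.796994
s=0.340000, p=-2.796994:
  k1 = f(0.340000, -2.796994) = -3.862004
  k2 = f(0.680000, -4.110076) = -5.536320
  p ← -2.796994 + (0.34/2)·(-3.862004 + (-5.536320)) = -4.394709
p(0.68) ≈ -4.3947

-4.3947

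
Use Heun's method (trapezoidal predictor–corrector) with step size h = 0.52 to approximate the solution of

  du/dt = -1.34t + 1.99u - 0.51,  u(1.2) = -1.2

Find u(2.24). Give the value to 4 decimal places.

-15.0903

Heun: k1 = f(t_n, u_n); k2 = f(t_n + h, u_n + h·k1); u_{n+1} = u_n + (h/2)·(k1 + k2).
t=1.200000, u=-1.200000:
  k1 = f(1.200000, -1.200000) = -4.506000
  k2 = f(1.720000, -3.543120) = -9.865609
  u ← -1.200000 + (0.52/2)·(-4.506000 + (-9.865609)) = -4.936618
t=1.720000, u=-4.936618:
  k1 = f(1.720000, -4.936618) = -12.638670
  k2 = f(2.240000, -11.508727) = -26.413967
  u ← -4.936618 + (0.52/2)·(-12.638670 + (-26.413967)) = -15.090304
u(2.24) ≈ -15.0903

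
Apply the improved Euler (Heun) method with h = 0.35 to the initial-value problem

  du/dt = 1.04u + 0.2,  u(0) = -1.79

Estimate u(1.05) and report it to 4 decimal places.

Heun: k1 = f(t_n, u_n); k2 = f(t_n + h, u_n + h·k1); u_{n+1} = u_n + (h/2)·(k1 + k2).
t=0.000000, u=-1.790000:
  k1 = f(0.000000, -1.790000) = -1.661600
  k2 = f(0.350000, -2.371560) = -2.266422
  u ← -1.790000 + (0.35/2)·(-1.661600 + (-2.266422)) = -2.477404
t=0.350000, u=-2.477404:
  k1 = f(0.350000, -2.477404) = -2.376500
  k2 = f(0.700000, -3.309179) = -3.241546
  u ← -2.477404 + (0.35/2)·(-2.376500 + (-3.241546)) = -3.460562
t=0.700000, u=-3.460562:
  k1 = f(0.700000, -3.460562) = -3.398984
  k2 = f(1.050000, -4.650207) = -4.636215
  u ← -3.460562 + (0.35/2)·(-3.398984 + (-4.636215)) = -4.866722
u(1.05) ≈ -4.8667

-4.8667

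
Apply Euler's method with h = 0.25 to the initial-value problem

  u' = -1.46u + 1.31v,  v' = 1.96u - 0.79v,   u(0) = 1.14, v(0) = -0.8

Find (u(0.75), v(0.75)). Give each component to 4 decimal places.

0.2211, 0.2583

Euler on (u,v): u_{n+1} = u_n + h·u', v_{n+1} = v_n + h·v'.
0.000000: (1.140000, -0.800000); f=(-2.712400, 2.866400) → (0.461900, -0.083400)
0.250000: (0.461900, -0.083400); f=(-0.783628, 0.971210) → (0.265993, 0.159402)
0.500000: (0.265993, 0.159402); f=(-0.179533, 0.395418) → (0.221110, 0.258257)
(u(0.75), v(0.75)) ≈ (0.2211, 0.2583)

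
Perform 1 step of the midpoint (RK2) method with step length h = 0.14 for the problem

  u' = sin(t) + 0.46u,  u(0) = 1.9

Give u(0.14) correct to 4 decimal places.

Midpoint: k1 = f(t_n, u_n); k2 = f(t_n + h/2, u_n + (h/2)·k1); u_{n+1} = u_n + h·k2.
t=0.000000, u=1.900000:
  k1 = f(0.000000, 1.900000) = 0.874000
  k2 = f(0.070000, 1.961180) = 0.972086
  u ← 1.900000 + 0.14·0.972086 = 2.036092
u(0.14) ≈ 2.0361

2.0361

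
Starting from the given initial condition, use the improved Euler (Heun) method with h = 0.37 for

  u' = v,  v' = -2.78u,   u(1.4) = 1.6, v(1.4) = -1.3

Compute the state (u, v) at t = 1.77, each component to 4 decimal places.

Heun on (u,v): k1 = f(t_n, state_n); k2 = f(t_n + h, state_n + h·k1); state_{n+1} = state_n + (h/2)·(k1 + k2).
1.400000: (1.600000, -1.300000)
  k1 = (-1.300000, -4.448000)
  predictor → (1.119000, -2.945760)
  k2 = (-2.945760, -3.110820)
  → (0.814534, -2.698382)
(u(1.77), v(1.77)) ≈ (0.8145, -2.6984)

0.8145, -2.6984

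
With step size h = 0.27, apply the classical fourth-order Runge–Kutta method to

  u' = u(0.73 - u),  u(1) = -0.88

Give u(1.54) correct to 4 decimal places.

-3.1064

RK4: k1 = f(s_n, u_n); k2 = f(s_n + h/2, u_n + (h/2)·k1); k3 = f(s_n + h/2, u_n + (h/2)·k2); k4 = f(s_n + h, u_n + h·k3); u_{n+1} = u_n + (h/6)·(k1 + 2k2 + 2k3 + k4).
s=1.000000, u=-0.880000:
  k1 = f(1.000000, -0.880000) = -1.416800
  k2 = f(1.135000, -1.071268) = -1.929641
  k3 = f(1.135000, -1.140502) = -2.133310
  k4 = f(1.270000, -1.455994) = -3.182793
  u ← -0.880000 + (0.27/6)·(k1 + 2k2 + 2k3 + k4) = -1.452647
s=1.270000, u=-1.452647:
  k1 = f(1.270000, -1.452647) = -3.170616
  k2 = f(1.405000, -1.880680) = -4.909856
  k3 = f(1.405000, -2.115478) = -6.019545
  k4 = f(1.540000, -3.077924) = -11.720503
  u ← -1.452647 + (0.27/6)·(k1 + 2k2 + 2k3 + k4) = -3.106394
u(1.54) ≈ -3.1064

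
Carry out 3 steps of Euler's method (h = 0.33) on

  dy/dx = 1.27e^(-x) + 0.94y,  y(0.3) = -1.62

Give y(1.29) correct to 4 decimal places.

-2.6577

Euler: y_{n+1} = y_n + h·f(x_n, y_n).
x=0.300000, y=-1.620000: f=-0.581961 → y ← -1.620000 + 0.33·(-0.581961) = -1.812047
x=0.630000, y=-1.812047: f=-1.026933 → y ← -1.812047 + 0.33·(-1.026933) = -2.150935
x=0.960000, y=-2.150935: f=-1.535605 → y ← -2.150935 + 0.33·(-1.535605) = -2.657684
y(1.29) ≈ -2.6577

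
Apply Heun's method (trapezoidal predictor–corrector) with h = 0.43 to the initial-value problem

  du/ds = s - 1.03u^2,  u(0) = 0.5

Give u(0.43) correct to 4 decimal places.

0.5035

Heun: k1 = f(s_n, u_n); k2 = f(s_n + h, u_n + h·k1); u_{n+1} = u_n + (h/2)·(k1 + k2).
s=0.000000, u=0.500000:
  k1 = f(0.000000, 0.500000) = -0.257500
  k2 = f(0.430000, 0.389275) = 0.273919
  u ← 0.500000 + (0.43/2)·(-0.257500 + 0.273919) = 0.503530
u(0.43) ≈ 0.5035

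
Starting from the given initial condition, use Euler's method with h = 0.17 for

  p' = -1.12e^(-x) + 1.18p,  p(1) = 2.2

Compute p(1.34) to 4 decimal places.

3.0280

Euler: p_{n+1} = p_n + h·f(x_n, p_n).
x=1.000000, p=2.200000: f=2.183975 → p ← 2.200000 + 0.17·2.183975 = 2.571276
x=1.170000, p=2.571276: f=2.686494 → p ← 2.571276 + 0.17·2.686494 = 3.027980
p(1.34) ≈ 3.0280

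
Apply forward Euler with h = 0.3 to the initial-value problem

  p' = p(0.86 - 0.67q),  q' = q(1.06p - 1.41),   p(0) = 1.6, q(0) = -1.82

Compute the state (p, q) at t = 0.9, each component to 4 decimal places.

Euler on (p,q): p_{n+1} = p_n + h·p', q_{n+1} = q_n + h·q'.
0.000000: (1.600000, -1.820000); f=(3.327040, -0.520520) → (2.598112, -1.976156)
0.300000: (2.598112, -1.976156); f=(5.674340, -2.655951) → (4.300414, -2.772941)
0.600000: (4.300414, -2.772941); f=(11.687969, -8.730436) → (7.806805, -5.392072)
(p(0.9), q(0.9)) ≈ (7.8068, -5.3921)

7.8068, -5.3921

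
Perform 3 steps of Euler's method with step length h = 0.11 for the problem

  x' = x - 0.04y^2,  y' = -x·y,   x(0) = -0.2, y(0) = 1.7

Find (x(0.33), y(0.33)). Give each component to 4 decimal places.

Euler on (x,y): x_{n+1} = x_n + h·x', y_{n+1} = y_n + h·y'.
0.000000: (-0.200000, 1.700000); f=(-0.315600, 0.340000) → (-0.234716, 1.737400)
0.110000: (-0.234716, 1.737400); f=(-0.355458, 0.407796) → (-0.273816, 1.782258)
0.220000: (-0.273816, 1.782258); f=(-0.400874, 0.488011) → (-0.317913, 1.835939)
(x(0.33), y(0.33)) ≈ (-0.3179, 1.8359)

-0.3179, 1.8359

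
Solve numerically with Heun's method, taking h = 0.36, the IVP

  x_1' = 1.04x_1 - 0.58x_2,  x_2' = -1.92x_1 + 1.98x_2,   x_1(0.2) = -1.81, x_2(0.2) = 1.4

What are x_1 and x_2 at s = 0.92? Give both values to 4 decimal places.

Heun on (x_1,x_2): k1 = f(s_n, state_n); k2 = f(s_n + h, state_n + h·k1); state_{n+1} = state_n + (h/2)·(k1 + k2).
0.200000: (-1.810000, 1.400000)
  k1 = (-2.694400, 6.247200)
  predictor → (-2.779984, 3.648992)
  k2 = (-5.007599, 12.562573)
  → (-3.196360, 4.785759)
0.560000: (-3.196360, 4.785759)
  k1 = (-6.099955, 15.612814)
  predictor → (-5.392343, 10.406372)
  k2 = (-11.643733, 30.957916)
  → (-6.390224, 13.168491)
(x_1(0.92), x_2(0.92)) ≈ (-6.3902, 13.1685)

-6.3902, 13.1685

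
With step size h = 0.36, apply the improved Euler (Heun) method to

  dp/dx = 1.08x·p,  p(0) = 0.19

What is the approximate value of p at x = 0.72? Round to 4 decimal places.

0.2500

Heun: k1 = f(x_n, p_n); k2 = f(x_n + h, p_n + h·k1); p_{n+1} = p_n + (h/2)·(k1 + k2).
x=0.000000, p=0.190000:
  k1 = f(0.000000, 0.190000) = 0.000000
  k2 = f(0.360000, 0.190000) = 0.073872
  p ← 0.190000 + (0.36/2)·(0.000000 + 0.073872) = 0.203297
x=0.360000, p=0.203297:
  k1 = f(0.360000, 0.203297) = 0.079042
  k2 = f(0.720000, 0.231752) = 0.180210
  p ← 0.203297 + (0.36/2)·(0.079042 + 0.180210) = 0.249962
p(0.72) ≈ 0.2500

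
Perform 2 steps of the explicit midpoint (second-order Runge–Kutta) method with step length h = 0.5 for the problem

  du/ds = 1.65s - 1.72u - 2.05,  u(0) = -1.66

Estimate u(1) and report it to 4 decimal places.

-0.7670

Midpoint: k1 = f(s_n, u_n); k2 = f(s_n + h/2, u_n + (h/2)·k1); u_{n+1} = u_n + h·k2.
s=0.000000, u=-1.660000:
  k1 = f(0.000000, -1.660000) = 0.805200
  k2 = f(0.250000, -1.458700) = 0.871464
  u ← -1.660000 + 0.5·0.871464 = -1.224268
s=0.500000, u=-1.224268:
  k1 = f(0.500000, -1.224268) = 0.880741
  k2 = f(0.750000, -1.004083) = 0.914522
  u ← -1.224268 + 0.5·0.914522 = -0.767007
u(1) ≈ -0.7670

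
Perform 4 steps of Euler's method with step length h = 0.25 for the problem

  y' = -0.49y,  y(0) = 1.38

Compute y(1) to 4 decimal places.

Euler: y_{n+1} = y_n + h·f(t_n, y_n).
t=0.000000, y=1.380000: f=-0.676200 → y ← 1.380000 + 0.25·(-0.676200) = 1.210950
t=0.250000, y=1.210950: f=-0.593365 → y ← 1.210950 + 0.25·(-0.593365) = 1.062609
t=0.500000, y=1.062609: f=-0.520678 → y ← 1.062609 + 0.25·(-0.520678) = 0.932439
t=0.750000, y=0.932439: f=-0.456895 → y ← 0.932439 + 0.25·(-0.456895) = 0.818215
y(1) ≈ 0.8182

0.8182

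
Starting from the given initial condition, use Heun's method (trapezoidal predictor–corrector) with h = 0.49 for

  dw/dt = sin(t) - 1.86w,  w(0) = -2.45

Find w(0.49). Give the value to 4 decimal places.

Heun: k1 = f(t_n, w_n); k2 = f(t_n + h, w_n + h·k1); w_{n+1} = w_n + (h/2)·(k1 + k2).
t=0.000000, w=-2.450000:
  k1 = f(0.000000, -2.450000) = 4.557000
  k2 = f(0.490000, -0.217070) = 0.874376
  w ← -2.450000 + (0.49/2)·(4.557000 + 0.874376) = -1.119313
w(0.49) ≈ -1.1193

-1.1193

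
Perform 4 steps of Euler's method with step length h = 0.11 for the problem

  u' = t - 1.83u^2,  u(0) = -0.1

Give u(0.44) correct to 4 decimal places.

Euler: u_{n+1} = u_n + h·f(t_n, u_n).
t=0.000000, u=-0.100000: f=-0.018300 → u ← -0.100000 + 0.11·(-0.018300) = -0.102013
t=0.110000, u=-0.102013: f=0.090956 → u ← -0.102013 + 0.11·0.090956 = -0.092008
t=0.220000, u=-0.092008: f=0.204508 → u ← -0.092008 + 0.11·0.204508 = -0.069512
t=0.330000, u=-0.069512: f=0.321158 → u ← -0.069512 + 0.11·0.321158 = -0.034185
u(0.44) ≈ -0.0342

-0.0342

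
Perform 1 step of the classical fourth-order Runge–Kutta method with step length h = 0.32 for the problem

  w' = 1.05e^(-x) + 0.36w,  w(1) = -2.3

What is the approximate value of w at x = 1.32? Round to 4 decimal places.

RK4: k1 = f(x_n, w_n); k2 = f(x_n + h/2, w_n + (h/2)·k1); k3 = f(x_n + h/2, w_n + (h/2)·k2); k4 = f(x_n + h, w_n + h·k3); w_{n+1} = w_n + (h/6)·(k1 + 2k2 + 2k3 + k4).
x=1.000000, w=-2.300000:
  k1 = f(1.000000, -2.300000) = -0.441727
  k2 = f(1.160000, -2.370676) = -0.524283
  k3 = f(1.160000, -2.383885) = -0.529038
  k4 = f(1.320000, -2.469292) = -0.608453
  w ← -2.300000 + (0.32/6)·(k1 + 2k2 + 2k3 + k4) = -2.468364
w(1.32) ≈ -2.4684

-2.4684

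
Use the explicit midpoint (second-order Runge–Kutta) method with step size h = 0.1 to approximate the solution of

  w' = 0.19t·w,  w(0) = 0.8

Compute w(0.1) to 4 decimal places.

0.8008

Midpoint: k1 = f(t_n, w_n); k2 = f(t_n + h/2, w_n + (h/2)·k1); w_{n+1} = w_n + h·k2.
t=0.000000, w=0.800000:
  k1 = f(0.000000, 0.800000) = 0.000000
  k2 = f(0.050000, 0.800000) = 0.007600
  w ← 0.800000 + 0.1·0.007600 = 0.800760
w(0.1) ≈ 0.8008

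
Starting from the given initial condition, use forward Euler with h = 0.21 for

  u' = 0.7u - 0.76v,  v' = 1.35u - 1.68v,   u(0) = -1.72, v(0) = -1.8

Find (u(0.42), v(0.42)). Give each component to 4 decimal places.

-1.6696, -1.5474

Euler on (u,v): u_{n+1} = u_n + h·u', v_{n+1} = v_n + h·v'.
0.000000: (-1.720000, -1.800000); f=(0.164000, 0.702000) → (-1.685560, -1.652580)
0.210000: (-1.685560, -1.652580); f=(0.076069, 0.500828) → (-1.669586, -1.547406)
(u(0.42), v(0.42)) ≈ (-1.6696, -1.5474)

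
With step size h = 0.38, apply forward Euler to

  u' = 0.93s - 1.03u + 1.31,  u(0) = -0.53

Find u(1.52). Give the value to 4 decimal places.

1.6407

Euler: u_{n+1} = u_n + h·f(s_n, u_n).
s=0.000000, u=-0.530000: f=1.855900 → u ← -0.530000 + 0.38·1.855900 = 0.175242
s=0.380000, u=0.175242: f=1.482901 → u ← 0.175242 + 0.38·1.482901 = 0.738744
s=0.760000, u=0.738744: f=1.255893 → u ← 0.738744 + 0.38·1.255893 = 1.215984
s=1.140000, u=1.215984: f=1.117737 → u ← 1.215984 + 0.38·1.117737 = 1.640724
u(1.52) ≈ 1.6407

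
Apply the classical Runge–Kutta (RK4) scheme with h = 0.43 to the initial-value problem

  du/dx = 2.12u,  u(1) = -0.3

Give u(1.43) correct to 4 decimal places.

RK4: k1 = f(x_n, u_n); k2 = f(x_n + h/2, u_n + (h/2)·k1); k3 = f(x_n + h/2, u_n + (h/2)·k2); k4 = f(x_n + h, u_n + h·k3); u_{n+1} = u_n + (h/6)·(k1 + 2k2 + 2k3 + k4).
x=1.000000, u=-0.300000:
  k1 = f(1.000000, -0.300000) = -0.636000
  k2 = f(1.215000, -0.436740) = -0.925889
  k3 = f(1.215000, -0.499066) = -1.058020
  k4 = f(1.430000, -0.754949) = -1.600491
  u ← -0.300000 + (0.43/6)·(k1 + 2k2 + 2k3 + k4) = -0.744642
u(1.43) ≈ -0.7446

-0.7446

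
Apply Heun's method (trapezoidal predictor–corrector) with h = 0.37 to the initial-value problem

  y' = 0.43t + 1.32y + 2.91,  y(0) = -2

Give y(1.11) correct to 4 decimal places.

Heun: k1 = f(t_n, y_n); k2 = f(t_n + h, y_n + h·k1); y_{n+1} = y_n + (h/2)·(k1 + k2).
t=0.000000, y=-2.000000:
  k1 = f(0.000000, -2.000000) = 0.270000
  k2 = f(0.370000, -1.900100) = 0.560968
  y ← -2.000000 + (0.37/2)·(0.270000 + 0.560968) = -1.846271
t=0.370000, y=-1.846271:
  k1 = f(0.370000, -1.846271) = 0.632022
  k2 = f(0.740000, -1.612423) = 1.099802
  y ← -1.846271 + (0.37/2)·(0.632022 + 1.099802) = -1.525883
t=0.740000, y=-1.525883:
  k1 = f(0.740000, -1.525883) = 1.214034
  k2 = f(1.110000, -1.076691) = 1.966068
  y ← -1.525883 + (0.37/2)·(1.214034 + 1.966068) = -0.937565
y(1.11) ≈ -0.9376

-0.9376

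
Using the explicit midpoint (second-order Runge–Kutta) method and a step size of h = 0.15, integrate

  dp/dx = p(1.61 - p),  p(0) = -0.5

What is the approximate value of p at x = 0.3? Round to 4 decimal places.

-0.9838

Midpoint: k1 = f(x_n, p_n); k2 = f(x_n + h/2, p_n + (h/2)·k1); p_{n+1} = p_n + h·k2.
x=0.000000, p=-0.500000:
  k1 = f(0.000000, -0.500000) = -1.055000
  k2 = f(0.075000, -0.579125) = -1.267777
  p ← -0.500000 + 0.15·(-1.267777) = -0.690167
x=0.150000, p=-0.690167:
  k1 = f(0.150000, -0.690167) = -1.587498
  k2 = f(0.225000, -0.809229) = -1.957710
  p ← -0.690167 + 0.15·(-1.957710) = -0.983823
p(0.3) ≈ -0.9838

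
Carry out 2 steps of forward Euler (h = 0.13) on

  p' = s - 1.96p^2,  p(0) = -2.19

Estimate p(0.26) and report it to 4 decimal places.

-6.3615

Euler: p_{n+1} = p_n + h·f(s_n, p_n).
s=0.000000, p=-2.190000: f=-9.400356 → p ← -2.190000 + 0.13·(-9.400356) = -3.412046
s=0.130000, p=-3.412046: f=-22.688437 → p ← -3.412046 + 0.13·(-22.688437) = -6.361543
p(0.26) ≈ -6.3615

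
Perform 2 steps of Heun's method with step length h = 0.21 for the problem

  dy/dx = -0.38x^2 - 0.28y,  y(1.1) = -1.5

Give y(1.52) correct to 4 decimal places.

Heun: k1 = f(x_n, y_n); k2 = f(x_n + h, y_n + h·k1); y_{n+1} = y_n + (h/2)·(k1 + k2).
x=1.100000, y=-1.500000:
  k1 = f(1.100000, -1.500000) = -0.039800
  k2 = f(1.310000, -1.508358) = -0.229778
  y ← -1.500000 + (0.21/2)·(-0.039800 + (-0.229778)) = -1.528306
x=1.310000, y=-1.528306:
  k1 = f(1.310000, -1.528306) = -0.224192
  k2 = f(1.520000, -1.575386) = -0.436844
  y ← -1.528306 + (0.21/2)·(-0.224192 + (-0.436844)) = -1.597714
y(1.52) ≈ -1.5977

-1.5977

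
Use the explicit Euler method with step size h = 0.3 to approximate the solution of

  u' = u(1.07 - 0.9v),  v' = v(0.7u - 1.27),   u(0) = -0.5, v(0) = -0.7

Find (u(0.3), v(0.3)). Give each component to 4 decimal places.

-0.7550, -0.3598

Euler on (u,v): u_{n+1} = u_n + h·u', v_{n+1} = v_n + h·v'.
0.000000: (-0.500000, -0.700000); f=(-0.850000, 1.134000) → (-0.755000, -0.359800)
(u(0.3), v(0.3)) ≈ (-0.7550, -0.3598)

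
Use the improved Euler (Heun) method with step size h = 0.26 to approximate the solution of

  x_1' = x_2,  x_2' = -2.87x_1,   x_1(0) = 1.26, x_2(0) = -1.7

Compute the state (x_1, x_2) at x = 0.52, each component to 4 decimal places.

-0.0153, -2.7544

Heun on (x_1,x_2): k1 = f(x_n, state_n); k2 = f(x_n + h, state_n + h·k1); state_{n+1} = state_n + (h/2)·(k1 + k2).
0.000000: (1.260000, -1.700000)
  k1 = (-1.700000, -3.616200)
  predictor → (0.818000, -2.640212)
  k2 = (-2.640212, -2.347660)
  → (0.695772, -2.475302)
0.260000: (0.695772, -2.475302)
  k1 = (-2.475302, -1.996867)
  predictor → (0.052194, -2.994487)
  k2 = (-2.994487, -0.149797)
  → (-0.015300, -2.754368)
(x_1(0.52), x_2(0.52)) ≈ (-0.0153, -2.7544)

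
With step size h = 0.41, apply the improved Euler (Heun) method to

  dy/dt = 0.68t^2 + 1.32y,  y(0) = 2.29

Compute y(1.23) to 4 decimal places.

11.6486

Heun: k1 = f(t_n, y_n); k2 = f(t_n + h, y_n + h·k1); y_{n+1} = y_n + (h/2)·(k1 + k2).
t=0.000000, y=2.290000:
  k1 = f(0.000000, 2.290000) = 3.022800
  k2 = f(0.410000, 3.529348) = 4.773047
  y ← 2.290000 + (0.41/2)·(3.022800 + 4.773047) = 3.888149
t=0.410000, y=3.888149:
  k1 = f(0.410000, 3.888149) = 5.246664
  k2 = f(0.820000, 6.039281) = 8.429083
  y ← 3.888149 + (0.41/2)·(5.246664 + 8.429083) = 6.691677
t=0.820000, y=6.691677:
  k1 = f(0.820000, 6.691677) = 9.290246
  k2 = f(1.230000, 10.500678) = 14.889666
  y ← 6.691677 + (0.41/2)·(9.290246 + 14.889666) = 11.648559
y(1.23) ≈ 11.6486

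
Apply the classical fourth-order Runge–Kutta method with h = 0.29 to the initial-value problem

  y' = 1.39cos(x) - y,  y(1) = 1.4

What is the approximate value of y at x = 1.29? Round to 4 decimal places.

RK4: k1 = f(x_n, y_n); k2 = f(x_n + h/2, y_n + (h/2)·k1); k3 = f(x_n + h/2, y_n + (h/2)·k2); k4 = f(x_n + h, y_n + h·k3); y_{n+1} = y_n + (h/6)·(k1 + 2k2 + 2k3 + k4).
x=1.000000, y=1.400000:
  k1 = f(1.000000, 1.400000) = -0.648980
  k2 = f(1.145000, 1.305898) = -0.731764
  k3 = f(1.145000, 1.293894) = -0.719760
  k4 = f(1.290000, 1.191270) = -0.806072
  y ← 1.400000 + (0.29/6)·(k1 + 2k2 + 2k3 + k4) = 1.189359
y(1.29) ≈ 1.1894

1.1894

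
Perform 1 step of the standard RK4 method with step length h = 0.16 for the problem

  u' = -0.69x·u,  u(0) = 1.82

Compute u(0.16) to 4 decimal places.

1.8040

RK4: k1 = f(x_n, u_n); k2 = f(x_n + h/2, u_n + (h/2)·k1); k3 = f(x_n + h/2, u_n + (h/2)·k2); k4 = f(x_n + h, u_n + h·k3); u_{n+1} = u_n + (h/6)·(k1 + 2k2 + 2k3 + k4).
x=0.000000, u=1.820000:
  k1 = f(0.000000, 1.820000) = 0.000000
  k2 = f(0.080000, 1.820000) = -0.100464
  k3 = f(0.080000, 1.811963) = -0.100020
  k4 = f(0.160000, 1.803997) = -0.199161
  u ← 1.820000 + (0.16/6)·(k1 + 2k2 + 2k3 + k4) = 1.803997
u(0.16) ≈ 1.8040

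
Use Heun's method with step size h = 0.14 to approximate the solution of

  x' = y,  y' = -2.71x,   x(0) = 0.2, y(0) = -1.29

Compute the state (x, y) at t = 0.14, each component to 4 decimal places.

Heun on (x,y): k1 = f(t_n, state_n); k2 = f(t_n + h, state_n + h·k1); state_{n+1} = state_n + (h/2)·(k1 + k2).
0.000000: (0.200000, -1.290000)
  k1 = (-1.290000, -0.542000)
  predictor → (0.019400, -1.365880)
  k2 = (-1.365880, -0.052574)
  → (0.014088, -1.331620)
(x(0.14), y(0.14)) ≈ (0.0141, -1.3316)

0.0141, -1.3316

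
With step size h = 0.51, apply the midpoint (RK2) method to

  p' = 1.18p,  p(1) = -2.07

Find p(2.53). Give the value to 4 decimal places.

-11.7311

Midpoint: k1 = f(s_n, p_n); k2 = f(s_n + h/2, p_n + (h/2)·k1); p_{n+1} = p_n + h·k2.
s=1.000000, p=-2.070000:
  k1 = f(1.000000, -2.070000) = -2.442600
  k2 = f(1.255000, -2.692863) = -3.177578
  p ← -2.070000 + 0.51·(-3.177578) = -3.690565
s=1.510000, p=-3.690565:
  k1 = f(1.510000, -3.690565) = -4.354867
  k2 = f(1.765000, -4.801056) = -5.665246
  p ← -3.690565 + 0.51·(-5.665246) = -6.579840
s=2.020000, p=-6.579840:
  k1 = f(2.020000, -6.579840) = -7.764212
  k2 = f(2.275000, -8.559714) = -10.100463
  p ← -6.579840 + 0.51·(-10.100463) = -11.731077
p(2.53) ≈ -11.7311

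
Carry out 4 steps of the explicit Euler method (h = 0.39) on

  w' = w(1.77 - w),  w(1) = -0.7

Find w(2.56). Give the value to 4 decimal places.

Euler: w_{n+1} = w_n + h·f(t_n, w_n).
t=1.000000, w=-0.700000: f=-1.729000 → w ← -0.700000 + 0.39·(-1.729000) = -1.374310
t=1.390000, w=-1.374310: f=-4.321257 → w ← -1.374310 + 0.39·(-4.321257) = -3.059600
t=1.780000, w=-3.059600: f=-14.776645 → w ← -3.059600 + 0.39·(-14.776645) = -8.822492
t=2.170000, w=-8.822492: f=-93.452169 → w ← -8.822492 + 0.39·(-93.452169) = -45.268838
w(2.56) ≈ -45.2688

-45.2688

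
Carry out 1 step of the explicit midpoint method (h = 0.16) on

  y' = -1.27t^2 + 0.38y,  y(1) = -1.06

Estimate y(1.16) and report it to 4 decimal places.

Midpoint: k1 = f(t_n, y_n); k2 = f(t_n + h/2, y_n + (h/2)·k1); y_{n+1} = y_n + h·k2.
t=1.000000, y=-1.060000:
  k1 = f(1.000000, -1.060000) = -1.672800
  k2 = f(1.080000, -1.193824) = -1.934981
  y ← -1.060000 + 0.16·(-1.934981) = -1.369597
y(1.16) ≈ -1.3696

-1.3696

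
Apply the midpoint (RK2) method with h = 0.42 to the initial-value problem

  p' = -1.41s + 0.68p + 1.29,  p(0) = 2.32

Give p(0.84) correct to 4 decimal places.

4.9484

Midpoint: k1 = f(s_n, p_n); k2 = f(s_n + h/2, p_n + (h/2)·k1); p_{n+1} = p_n + h·k2.
s=0.000000, p=2.320000:
  k1 = f(0.000000, 2.320000) = 2.867600
  k2 = f(0.210000, 2.922196) = 2.980993
  p ← 2.320000 + 0.42·2.980993 = 3.572017
s=0.420000, p=3.572017:
  k1 = f(0.420000, 3.572017) = 3.126772
  k2 = f(0.630000, 4.228639) = 3.277175
  p ← 3.572017 + 0.42·3.277175 = 4.948431
p(0.84) ≈ 4.9484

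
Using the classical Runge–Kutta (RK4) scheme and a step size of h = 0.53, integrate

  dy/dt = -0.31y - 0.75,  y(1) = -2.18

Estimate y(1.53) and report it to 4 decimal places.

RK4: k1 = f(t_n, y_n); k2 = f(t_n + h/2, y_n + (h/2)·k1); k3 = f(t_n + h/2, y_n + (h/2)·k2); k4 = f(t_n + h, y_n + h·k3); y_{n+1} = y_n + (h/6)·(k1 + 2k2 + 2k3 + k4).
t=1.000000, y=-2.180000:
  k1 = f(1.000000, -2.180000) = -0.074200
  k2 = f(1.265000, -2.199663) = -0.068104
  k3 = f(1.265000, -2.198048) = -0.068605
  k4 = f(1.530000, -2.216361) = -0.062928
  y ← -2.180000 + (0.53/6)·(k1 + 2k2 + 2k3 + k4) = -2.216265
y(1.53) ≈ -2.2163

-2.2163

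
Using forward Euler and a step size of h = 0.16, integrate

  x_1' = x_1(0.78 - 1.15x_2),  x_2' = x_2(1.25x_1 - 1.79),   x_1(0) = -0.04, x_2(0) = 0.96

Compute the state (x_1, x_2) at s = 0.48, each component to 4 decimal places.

Euler on (x_1,x_2): x_1_{n+1} = x_1_n + h·x_1', x_2_{n+1} = x_2_n + h·x_2'.
0.000000: (-0.040000, 0.960000); f=(0.012960, -1.766400) → (-0.037926, 0.677376)
0.160000: (-0.037926, 0.677376); f=(-0.000039, -1.244616) → (-0.037933, 0.478237)
0.320000: (-0.037933, 0.478237); f=(-0.008726, -0.878721) → (-0.039329, 0.337642)
(x_1(0.48), x_2(0.48)) ≈ (-0.0393, 0.3376)

-0.0393, 0.3376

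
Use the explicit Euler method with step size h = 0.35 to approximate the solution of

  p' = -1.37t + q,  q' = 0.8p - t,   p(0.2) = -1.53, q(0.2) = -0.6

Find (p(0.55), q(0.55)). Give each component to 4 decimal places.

-1.8359, -1.0984

Euler on (p,q): p_{n+1} = p_n + h·p', q_{n+1} = q_n + h·q'.
0.200000: (-1.530000, -0.600000); f=(-0.874000, -1.424000) → (-1.835900, -1.098400)
(p(0.55), q(0.55)) ≈ (-1.8359, -1.0984)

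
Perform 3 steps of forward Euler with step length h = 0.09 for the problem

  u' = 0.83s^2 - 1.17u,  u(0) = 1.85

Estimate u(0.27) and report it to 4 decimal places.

Euler: u_{n+1} = u_n + h·f(s_n, u_n).
s=0.000000, u=1.850000: f=-2.164500 → u ← 1.850000 + 0.09·(-2.164500) = 1.655195
s=0.090000, u=1.655195: f=-1.929855 → u ← 1.655195 + 0.09·(-1.929855) = 1.481508
s=0.180000, u=1.481508: f=-1.706472 → u ← 1.481508 + 0.09·(-1.706472) = 1.327926
u(0.27) ≈ 1.3279

1.3279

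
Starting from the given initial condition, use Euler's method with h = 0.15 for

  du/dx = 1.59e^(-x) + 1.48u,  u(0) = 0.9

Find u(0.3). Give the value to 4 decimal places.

Euler: u_{n+1} = u_n + h·f(x_n, u_n).
x=0.000000, u=0.900000: f=2.922000 → u ← 0.900000 + 0.15·2.922000 = 1.338300
x=0.150000, u=1.338300: f=3.349210 → u ← 1.338300 + 0.15·3.349210 = 1.840681
u(0.3) ≈ 1.8407

1.8407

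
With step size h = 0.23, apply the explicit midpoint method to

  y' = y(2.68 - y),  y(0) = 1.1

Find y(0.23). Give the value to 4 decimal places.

Midpoint: k1 = f(s_n, y_n); k2 = f(s_n + h/2, y_n + (h/2)·k1); y_{n+1} = y_n + h·k2.
s=0.000000, y=1.100000:
  k1 = f(0.000000, 1.100000) = 1.738000
  k2 = f(0.115000, 1.299870) = 1.793990
  y ← 1.100000 + 0.23·1.793990 = 1.512618
y(0.23) ≈ 1.5126

1.5126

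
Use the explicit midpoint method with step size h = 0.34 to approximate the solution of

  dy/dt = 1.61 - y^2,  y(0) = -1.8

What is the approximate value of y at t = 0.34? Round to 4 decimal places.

Midpoint: k1 = f(t_n, y_n); k2 = f(t_n + h/2, y_n + (h/2)·k1); y_{n+1} = y_n + h·k2.
t=0.000000, y=-1.800000:
  k1 = f(0.000000, -1.800000) = -1.630000
  k2 = f(0.170000, -2.077100) = -2.704344
  y ← -1.800000 + 0.34·(-2.704344) = -2.719477
y(0.34) ≈ -2.7195

-2.7195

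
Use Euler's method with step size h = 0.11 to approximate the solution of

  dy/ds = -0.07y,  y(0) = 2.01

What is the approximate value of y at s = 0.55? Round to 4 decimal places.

1.9338

Euler: y_{n+1} = y_n + h·f(s_n, y_n).
s=0.000000, y=2.010000: f=-0.140700 → y ← 2.010000 + 0.11·(-0.140700) = 1.994523
s=0.110000, y=1.994523: f=-0.139617 → y ← 1.994523 + 0.11·(-0.139617) = 1.979165
s=0.220000, y=1.979165: f=-0.138542 → y ← 1.979165 + 0.11·(-0.138542) = 1.963926
s=0.330000, y=1.963926: f=-0.137475 → y ← 1.963926 + 0.11·(-0.137475) = 1.948803
s=0.440000, y=1.948803: f=-0.136416 → y ← 1.948803 + 0.11·(-0.136416) = 1.933798
y(0.55) ≈ 1.9338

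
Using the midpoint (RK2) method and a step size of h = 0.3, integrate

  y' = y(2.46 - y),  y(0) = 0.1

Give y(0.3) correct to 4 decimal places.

0.1944

Midpoint: k1 = f(t_n, y_n); k2 = f(t_n + h/2, y_n + (h/2)·k1); y_{n+1} = y_n + h·k2.
t=0.000000, y=0.100000:
  k1 = f(0.000000, 0.100000) = 0.236000
  k2 = f(0.150000, 0.135400) = 0.314751
  y ← 0.100000 + 0.3·0.314751 = 0.194425
y(0.3) ≈ 0.1944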